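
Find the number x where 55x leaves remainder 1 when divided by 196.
139

gcd(55, 196) = 1, so the inverse exists.
Extended Euclidean algorithm on (196, 55):
196 = 3 × 55 + 31  ⟹  31 = (1)·196 + (-3)·55
55 = 1 × 31 + 24  ⟹  24 = (-1)·196 + (4)·55
31 = 1 × 24 + 7  ⟹  7 = (2)·196 + (-7)·55
24 = 3 × 7 + 3  ⟹  3 = (-7)·196 + (25)·55
7 = 2 × 3 + 1  ⟹  1 = (16)·196 + (-57)·55
So (-57)·55 ≡ 1 (mod 196), i.e. 55^(-1) ≡ -57 ≡ 139 (mod 196).
Check: 55 × 139 = 7645 ≡ 1 (mod 196)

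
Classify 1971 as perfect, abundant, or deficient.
deficient

Proper divisors of 1971: sum = 1 + 3 + 9 + 27 + 73 + 219 + 657 = 989
Since 989 < 1971, 1971 is deficient.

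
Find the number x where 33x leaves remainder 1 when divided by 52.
41

gcd(33, 52) = 1, so the inverse exists.
Extended Euclidean algorithm on (52, 33):
52 = 1 × 33 + 19  ⟹  19 = (1)·52 + (-1)·33
33 = 1 × 19 + 14  ⟹  14 = (-1)·52 + (2)·33
19 = 1 × 14 + 5  ⟹  5 = (2)·52 + (-3)·33
14 = 2 × 5 + 4  ⟹  4 = (-5)·52 + (8)·33
5 = 1 × 4 + 1  ⟹  1 = (7)·52 + (-11)·33
So (-11)·33 ≡ 1 (mod 52), i.e. 33^(-1) ≡ -11 ≡ 41 (mod 52).
Check: 33 × 41 = 1353 ≡ 1 (mod 52)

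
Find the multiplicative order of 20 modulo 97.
32

97 is prime, so ord(20) divides φ(97) = 96.
Divisors of 96: 1, 2, 3, 4, 6, 8, 12, 16, 24, 32, 48, 96.
Repeated squaring: 20^1 ≡ 20, 20^2 ≡ 12, 20^4 ≡ 47, 20^8 ≡ 75, 20^16 ≡ 96, 20^32 ≡ 1, 20^64 ≡ 1 (mod 97).
Test 20^d mod 97 for each divisor d in increasing order:
20^1 ≡ 20
20^2 ≡ 12
20^3 = 20^2·20^1 ≡ 46
20^4 ≡ 47
20^6 = 20^4·20^2 ≡ 79
20^8 ≡ 75
20^12 = 20^8·20^4 ≡ 33
20^16 ≡ 96
20^24 = 20^16·20^8 ≡ 22
20^32 ≡ 1  ← first divisor giving 1
The order is 32.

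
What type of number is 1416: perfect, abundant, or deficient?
abundant

Proper divisors of 1416: sum = 1 + 2 + 3 + 4 + 6 + 8 + 12 + 24 + 59 + 118 + 177 + 236 + 354 + 472 + 708 = 2184
Since 2184 > 1416, 1416 is abundant.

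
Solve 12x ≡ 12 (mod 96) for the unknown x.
x ≡ 1 (mod 8)

gcd(12, 96) = 12, which divides 12, so solutions exist.
Divide through by 12: x ≡ 1 (mod 8).
The coefficient of x is now 1, so x ≡ 1 (mod 8).
Check: 12 × 1 = 12 ≡ 12 (mod 96).
x ≡ 1 (mod 8), giving 12 solutions mod 96.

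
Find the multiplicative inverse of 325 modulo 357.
145

gcd(325, 357) = 1, so the inverse exists.
Extended Euclidean algorithm on (357, 325):
357 = 1 × 325 + 32  ⟹  32 = (1)·357 + (-1)·325
325 = 10 × 32 + 5  ⟹  5 = (-10)·357 + (11)·325
32 = 6 × 5 + 2  ⟹  2 = (61)·357 + (-67)·325
5 = 2 × 2 + 1  ⟹  1 = (-132)·357 + (145)·325
So (145)·325 ≡ 1 (mod 357), i.e. 325^(-1) ≡ 145 (mod 357).
Check: 325 × 145 = 47125 ≡ 1 (mod 357)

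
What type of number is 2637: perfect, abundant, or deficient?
deficient

Proper divisors of 2637: sum = 1 + 3 + 9 + 293 + 879 = 1185
Since 1185 < 2637, 2637 is deficient.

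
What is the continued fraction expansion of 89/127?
[0; 1, 2, 2, 1, 12]

Euclidean algorithm steps:
89 = 0 × 127 + 89
127 = 1 × 89 + 38
89 = 2 × 38 + 13
38 = 2 × 13 + 12
13 = 1 × 12 + 1
12 = 12 × 1 + 0
Continued fraction: [0; 1, 2, 2, 1, 12]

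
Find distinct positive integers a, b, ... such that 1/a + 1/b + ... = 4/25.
1/7 + 1/59 + 1/5163 + 1/53307975

Greedy algorithm:
4/25: ceiling(25/4) = 7, use 1/7
3/175: ceiling(175/3) = 59, use 1/59
2/10325: ceiling(10325/2) = 5163, use 1/5163
1/53307975: ceiling(53307975/1) = 53307975, use 1/53307975
Result: 4/25 = 1/7 + 1/59 + 1/5163 + 1/53307975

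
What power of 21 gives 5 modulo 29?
26

Baby-step giant-step with step n = ⌈√29⌉ = 6.
Baby steps 21^j mod 29 (j:value) for j=0..5: 0:1, 1:21, 2:6, 3:10, 4:7, 5:2.
Giant-step multiplier: 21^(-6) ≡ 21^(28-6) = 21^22 ≡ 9 (mod 29).
Giant steps γ_i = 5·9^i mod 29: γ_0=5, γ_1=16, γ_2=28, γ_3=20, γ_4=6 (in table at j=2).
x = i·n + j = 4·6 + 2 = 26.
Check: 21^26 ≡ 5 (mod 29).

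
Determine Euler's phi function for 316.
156

316 = 2^2 × 79
φ(n) = n × ∏(1 - 1/p) for each prime p dividing n
φ(316) = 316 × (1 - 1/2) × (1 - 1/79) = 156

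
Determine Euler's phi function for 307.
306

307 = 307
φ(n) = n × ∏(1 - 1/p) for each prime p dividing n
φ(307) = 307 × (1 - 1/307) = 306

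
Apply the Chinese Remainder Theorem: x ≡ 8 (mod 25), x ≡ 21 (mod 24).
333

Using Chinese Remainder Theorem:
M = 25 × 24 = 600
M1 = 24, M2 = 25
y1 = 24^(-1) mod 25 = 24
y2 = 25^(-1) mod 24 = 1
x = (8×24×24 + 21×25×1) mod 600 = 333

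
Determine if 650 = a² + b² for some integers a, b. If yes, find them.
5² + 25² (a=5, b=25)

Factorization: 650 = 2 × 5^2 × 13
By Fermat: n is sum of two squares iff every prime p ≡ 3 (mod 4) appears to even power.
All primes ≡ 3 (mod 4) appear to even power.
Search a = 0, 1, 2, … for 650 - a² a perfect square: first hit at a = 5: 650 - 25 = 625 = 25².
650 = 5² + 25² = 25 + 625 ✓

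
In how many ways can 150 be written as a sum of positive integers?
40853235313

p(n) counts ways to write n as a sum of positive integers (order ignored).
Euler's pentagonal recurrence: p(k) = p(k-1) + p(k-2) - p(k-5) - p(k-7) + p(k-12) + p(k-15) - ... (offsets j(3j∓1)/2, signs ++--, p(0)=1, p(<0)=0).
DP table for k = 0..149: p(0)=1, p(1)=1, p(2)=2, p(3)=3, p(4)=5, p(5)=7, p(6)=11, p(7)=15, p(8)=22, p(9)=30, p(10)=42, p(11)=56, p(12)=77, p(13)=101, p(14)=135, p(15)=176, p(16)=231, p(17)=297, p(18)=385, p(19)=490, p(20)=627, p(21)=792, p(22)=1002, p(23)=1255, p(24)=1575, p(25)=1958, p(26)=2436, p(27)=3010, p(28)=3718, p(29)=4565, p(30)=5604, p(31)=6842, p(32)=8349, p(33)=10143, p(34)=12310, p(35)=14883, p(36)=17977, p(37)=21637, p(38)=26015, p(39)=31185, p(40)=37338, p(41)=44583, p(42)=53174, p(43)=63261, p(44)=75175, p(45)=89134, p(46)=105558, p(47)=124754, p(48)=147273, p(49)=173525, p(50)=204226, p(51)=239943, p(52)=281589, p(53)=329931, p(54)=386155, p(55)=451276, p(56)=526823, p(57)=614154, p(58)=715220, p(59)=831820, p(60)=966467, p(61)=1121505, p(62)=1300156, p(63)=1505499, p(64)=1741630, p(65)=2012558, p(66)=2323520, p(67)=2679689, p(68)=3087735, p(69)=3554345, p(70)=4087968, p(71)=4697205, p(72)=5392783, p(73)=6185689, p(74)=7089500, p(75)=8118264, p(76)=9289091, p(77)=10619863, p(78)=12132164, p(79)=13848650, p(80)=15796476, p(81)=18004327, p(82)=20506255, p(83)=23338469, p(84)=26543660, p(85)=30167357, p(86)=34262962, p(87)=38887673, p(88)=44108109, p(89)=49995925, p(90)=56634173, p(91)=64112359, p(92)=72533807, p(93)=82010177, p(94)=92669720, p(95)=104651419, p(96)=118114304, p(97)=133230930, p(98)=150198136, p(99)=169229875, p(100)=190569292, p(101)=214481126, p(102)=241265379, p(103)=271248950, p(104)=304801365, p(105)=342325709, p(106)=384276336, p(107)=431149389, p(108)=483502844, p(109)=541946240, p(110)=607163746, p(111)=679903203, p(112)=761002156, p(113)=851376628, p(114)=952050665, p(115)=1064144451, p(116)=1188908248, p(117)=1327710076, p(118)=1482074143, p(119)=1653668665, p(120)=1844349560, p(121)=2056148051, p(122)=2291320912, p(123)=2552338241, p(124)=2841940500, p(125)=3163127352, p(126)=3519222692, p(127)=3913864295, p(128)=4351078600, p(129)=4835271870, p(130)=5371315400, p(131)=5964539504, p(132)=6620830889, p(133)=7346629512, p(134)=8149040695, p(135)=9035836076, p(136)=10015581680, p(137)=11097645016, p(138)=12292341831, p(139)=13610949895, p(140)=15065878135, p(141)=16670689208, p(142)=18440293320, p(143)=20390982757, p(144)=22540654445, p(145)=24908858009, p(146)=27517052599, p(147)=30388671978, p(148)=33549419497, p(149)=37027355200.
Final step: p(150) = p(149) + p(148) - p(145) - p(143) + p(138) + p(135) - p(128) - p(124) + p(115) + p(110) - p(99) - p(93) + p(80) + p(73) - p(58) - p(50) + p(33) + p(24) - p(5)
= 37027355200 + 33549419497 - 24908858009 - 20390982757 + 12292341831 + 9035836076 - 4351078600 - 2841940500 + 1064144451 + 607163746 - 169229875 - 82010177 + 15796476 + 6185689 - 715220 - 204226 + 10143 + 1575 - 7
= 40853235313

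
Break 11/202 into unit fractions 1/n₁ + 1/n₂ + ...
1/19 + 1/549 + 1/421413 + 1/295981106202

Greedy algorithm:
11/202: ceiling(202/11) = 19, use 1/19
7/3838: ceiling(3838/7) = 549, use 1/549
5/2107062: ceiling(2107062/5) = 421413, use 1/421413
1/295981106202: ceiling(295981106202/1) = 295981106202, use 1/295981106202
Result: 11/202 = 1/19 + 1/549 + 1/421413 + 1/295981106202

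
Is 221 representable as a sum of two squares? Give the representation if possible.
5² + 14² (a=5, b=14)

Factorization: 221 = 13 × 17
By Fermat: n is sum of two squares iff every prime p ≡ 3 (mod 4) appears to even power.
All primes ≡ 3 (mod 4) appear to even power.
Search a = 0, 1, 2, … for 221 - a² a perfect square: first hit at a = 5: 221 - 25 = 196 = 14².
221 = 5² + 14² = 25 + 196 ✓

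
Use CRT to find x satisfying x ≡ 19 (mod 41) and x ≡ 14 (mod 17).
388

Using Chinese Remainder Theorem:
M = 41 × 17 = 697
M1 = 17, M2 = 41
y1 = 17^(-1) mod 41 = 29
y2 = 41^(-1) mod 17 = 5
x = (19×17×29 + 14×41×5) mod 697 = 388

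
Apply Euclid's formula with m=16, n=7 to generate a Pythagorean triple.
(207, 224, 305)

Euclid's formula: a = m² - n², b = 2mn, c = m² + n²
m = 16, n = 7
a = 16² - 7² = 256 - 49 = 207
b = 2 × 16 × 7 = 224
c = 16² + 7² = 256 + 49 = 305
Verification: 207² + 224² = 42849 + 50176 = 93025 = 305² ✓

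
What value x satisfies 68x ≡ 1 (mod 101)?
52

gcd(68, 101) = 1, so the inverse exists.
Extended Euclidean algorithm on (101, 68):
101 = 1 × 68 + 33  ⟹  33 = (1)·101 + (-1)·68
68 = 2 × 33 + 2  ⟹  2 = (-2)·101 + (3)·68
33 = 16 × 2 + 1  ⟹  1 = (33)·101 + (-49)·68
So (-49)·68 ≡ 1 (mod 101), i.e. 68^(-1) ≡ -49 ≡ 52 (mod 101).
Check: 68 × 52 = 3536 ≡ 1 (mod 101)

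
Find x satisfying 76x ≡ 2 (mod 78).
x ≡ 38 (mod 39)

gcd(76, 78) = 2, which divides 2, so solutions exist.
Divide through by 2: 38x ≡ 1 (mod 39).
Find 38^(-1) mod 39 by the extended Euclidean algorithm:
39 = 1 × 38 + 1  ⟹  1 = (1)·39 + (-1)·38
So (-1)·38 ≡ 1 (mod 39), i.e. 38^(-1) ≡ -1 ≡ 38 (mod 39).
x ≡ 38 × 1 = 38 ≡ 38 (mod 39).
Check: 76 × 38 = 2888 ≡ 2 (mod 78).
x ≡ 38 (mod 39), giving 2 solutions mod 78.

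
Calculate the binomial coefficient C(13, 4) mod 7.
1

Using Lucas' theorem:
Write n=13 and k=4 in base 7:
n in base 7: [1, 6]
k in base 7: [0, 4]
C(13,4) mod 7 = ∏ C(n_i, k_i) mod 7
Digit binomials (mod 7): C(1,0) = 1; C(6,4) = 15 ≡ 1
Product: 1 × 1 = 1 ≡ 1 (mod 7)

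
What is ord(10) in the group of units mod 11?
2

11 is prime, so ord(10) divides φ(11) = 10.
Divisors of 10: 1, 2, 5, 10.
Repeated squaring: 10^1 ≡ 10, 10^2 ≡ 1, 10^4 ≡ 1, 10^8 ≡ 1 (mod 11).
Test 10^d mod 11 for each divisor d in increasing order:
10^1 ≡ 10
10^2 ≡ 1  ← first divisor giving 1
The order is 2.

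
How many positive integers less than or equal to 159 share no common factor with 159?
104

159 = 3 × 53
φ(n) = n × ∏(1 - 1/p) for each prime p dividing n
φ(159) = 159 × (1 - 1/3) × (1 - 1/53) = 104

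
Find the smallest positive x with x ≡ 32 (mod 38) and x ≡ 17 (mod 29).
336

Using Chinese Remainder Theorem:
M = 38 × 29 = 1102
M1 = 29, M2 = 38
y1 = 29^(-1) mod 38 = 21
y2 = 38^(-1) mod 29 = 13
x = (32×29×21 + 17×38×13) mod 1102 = 336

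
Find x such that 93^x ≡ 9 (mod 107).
8

Baby-step giant-step with step n = ⌈√107⌉ = 11.
Baby steps 93^j mod 107 (j:value) for j=0..10: 0:1, 1:93, 2:89, 3:38, 4:3, 5:65, 6:53, 7:7, 8:9, 9:88, 10:52.
h = 9 is already in the table at j=8, so x = 8.
Check: 93^8 ≡ 9 (mod 107).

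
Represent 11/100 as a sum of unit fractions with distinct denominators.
1/10 + 1/100

Greedy algorithm:
11/100: ceiling(100/11) = 10, use 1/10
1/100: ceiling(100/1) = 100, use 1/100
Result: 11/100 = 1/10 + 1/100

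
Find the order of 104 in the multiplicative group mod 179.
178

179 is prime, so ord(104) divides φ(179) = 178.
Divisors of 178: 1, 2, 89, 178.
Repeated squaring: 104^1 ≡ 104, 104^2 ≡ 76, 104^4 ≡ 48, 104^8 ≡ 156, 104^16 ≡ 171, 104^32 ≡ 64, 104^64 ≡ 158, 104^128 ≡ 83 (mod 179).
Test 104^d mod 179 for each divisor d in increasing order:
104^1 ≡ 104
104^2 ≡ 76
104^89 = 104^64·104^16·104^8·104^1 ≡ 178
104^178 = 104^128·104^32·104^16·104^2 ≡ 1  ← first divisor giving 1
The order is 178.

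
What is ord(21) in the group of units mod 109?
27

109 is prime, so ord(21) divides φ(109) = 108.
Divisors of 108: 1, 2, 3, 4, 6, 9, 12, 18, 27, 36, 54, 108.
Repeated squaring: 21^1 ≡ 21, 21^2 ≡ 5, 21^4 ≡ 25, 21^8 ≡ 80, 21^16 ≡ 78, 21^32 ≡ 89, 21^64 ≡ 73 (mod 109).
Test 21^d mod 109 for each divisor d in increasing order:
21^1 ≡ 21
21^2 ≡ 5
21^3 = 21^2·21^1 ≡ 105
21^4 ≡ 25
21^6 = 21^4·21^2 ≡ 16
21^9 = 21^8·21^1 ≡ 45
21^12 = 21^8·21^4 ≡ 38
21^18 = 21^16·21^2 ≡ 63
21^27 = 21^16·21^8·21^2·21^1 ≡ 1  ← first divisor giving 1
The order is 27.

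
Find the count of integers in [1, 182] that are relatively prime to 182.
72

182 = 2 × 7 × 13
φ(n) = n × ∏(1 - 1/p) for each prime p dividing n
φ(182) = 182 × (1 - 1/2) × (1 - 1/7) × (1 - 1/13) = 72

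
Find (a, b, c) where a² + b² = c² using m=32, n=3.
(1015, 192, 1033)

Euclid's formula: a = m² - n², b = 2mn, c = m² + n²
m = 32, n = 3
a = 32² - 3² = 1024 - 9 = 1015
b = 2 × 32 × 3 = 192
c = 32² + 3² = 1024 + 9 = 1033
Verification: 1015² + 192² = 1030225 + 36864 = 1067089 = 1033² ✓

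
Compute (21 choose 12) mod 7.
0

Using Lucas' theorem:
Write n=21 and k=12 in base 7:
n in base 7: [3, 0]
k in base 7: [1, 5]
C(21,12) mod 7 = ∏ C(n_i, k_i) mod 7
Digit binomials (mod 7): C(3,1) = 3; C(0,5) = 0 (k_i > n_i)
Product: 3 × 0 = 0 ≡ 0 (mod 7)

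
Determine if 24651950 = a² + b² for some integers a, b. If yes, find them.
Not possible

Factorization: 24651950 = 2 × 5^2 × 79^3
By Fermat: n is sum of two squares iff every prime p ≡ 3 (mod 4) appears to even power.
Prime(s) ≡ 3 (mod 4) with odd exponent: [(79, 3)]
Therefore 24651950 cannot be expressed as a² + b².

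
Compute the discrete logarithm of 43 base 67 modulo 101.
82

Baby-step giant-step with step n = ⌈√101⌉ = 11.
Baby steps 67^j mod 101 (j:value) for j=0..10: 0:1, 1:67, 2:45, 3:86, 4:5, 5:32, 6:23, 7:26, 8:25, 9:59, 10:14.
Giant-step multiplier: 67^(-11) ≡ 67^(100-11) = 67^89 ≡ 7 (mod 101).
Giant steps γ_i = 43·7^i mod 101: γ_0=43, γ_1=99, γ_2=87, γ_3=3, γ_4=21, γ_5=46, γ_6=19, γ_7=32 (in table at j=5).
x = i·n + j = 7·11 + 5 = 82.
Check: 67^82 ≡ 43 (mod 101).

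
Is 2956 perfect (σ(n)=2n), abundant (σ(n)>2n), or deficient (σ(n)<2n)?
deficient

Proper divisors of 2956: sum = 1 + 2 + 4 + 739 + 1478 = 2224
Since 2224 < 2956, 2956 is deficient.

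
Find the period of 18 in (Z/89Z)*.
44

89 is prime, so ord(18) divides φ(89) = 88.
Divisors of 88: 1, 2, 4, 8, 11, 22, 44, 88.
Repeated squaring: 18^1 ≡ 18, 18^2 ≡ 57, 18^4 ≡ 45, 18^8 ≡ 67, 18^16 ≡ 39, 18^32 ≡ 8, 18^64 ≡ 64 (mod 89).
Test 18^d mod 89 for each divisor d in increasing order:
18^1 ≡ 18
18^2 ≡ 57
18^4 ≡ 45
18^8 ≡ 67
18^11 = 18^8·18^2·18^1 ≡ 34
18^22 = 18^16·18^4·18^2 ≡ 88
18^44 = 18^32·18^8·18^4 ≡ 1  ← first divisor giving 1
The order is 44.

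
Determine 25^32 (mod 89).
32

Repeated squaring. Binary of 32 = 100000.
25^1 ≡ 25 (mod 89); 25^2 ≡ 2 (mod 89); 25^4 ≡ 4 (mod 89); 25^8 ≡ 16 (mod 89); 25^16 ≡ 78 (mod 89); 25^32 ≡ 32 (mod 89)
25^32 = 25^32 ≡ 32 (mod 89)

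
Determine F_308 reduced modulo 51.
33

Matrix identity: Q^n = [[F_(n+1), F_n], [F_n, F_(n-1)]] with Q = [[1,1],[1,0]].
n = 308 = 100110100₂. Square-and-multiply, entries mod 51:
Q^1 = [[1,1],[1,0]]
Q^2 = (Q^1)² = [[2,1],[1,1]]
Q^4 = (Q^2)² = [[5,3],[3,2]]
Q^9 = (Q^4)²·Q = [[4,34],[34,21]]
Q^19 = (Q^9)²·Q = [[33,50],[50,34]]
Q^38 = (Q^19)² = [[19,35],[35,35]]
Q^77 = (Q^38)²·Q = [[8,5],[5,3]]
Q^154 = (Q^77)² = [[38,4],[4,34]]
Q^308 = (Q^154)² = [[32,33],[33,50]]
F_308 mod 51 = Q^308[0][1] = 33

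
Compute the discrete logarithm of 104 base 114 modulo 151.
11

Baby-step giant-step with step n = ⌈√151⌉ = 13.
Baby steps 114^j mod 151 (j:value) for j=0..12: 0:1, 1:114, 2:10, 3:83, 4:100, 5:75, 6:94, 7:146, 8:34, 9:101, 10:38, 11:104, 12:78.
h = 104 is already in the table at j=11, so x = 11.
Check: 114^11 ≡ 104 (mod 151).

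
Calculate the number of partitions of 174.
397125074750

p(n) counts ways to write n as a sum of positive integers (order ignored).
Euler's pentagonal recurrence: p(k) = p(k-1) + p(k-2) - p(k-5) - p(k-7) + p(k-12) + p(k-15) - ... (offsets j(3j∓1)/2, signs ++--, p(0)=1, p(<0)=0).
DP table for k = 0..173: p(0)=1, p(1)=1, p(2)=2, p(3)=3, p(4)=5, p(5)=7, p(6)=11, p(7)=15, p(8)=22, p(9)=30, p(10)=42, p(11)=56, p(12)=77, p(13)=101, p(14)=135, p(15)=176, p(16)=231, p(17)=297, p(18)=385, p(19)=490, p(20)=627, p(21)=792, p(22)=1002, p(23)=1255, p(24)=1575, p(25)=1958, p(26)=2436, p(27)=3010, p(28)=3718, p(29)=4565, p(30)=5604, p(31)=6842, p(32)=8349, p(33)=10143, p(34)=12310, p(35)=14883, p(36)=17977, p(37)=21637, p(38)=26015, p(39)=31185, p(40)=37338, p(41)=44583, p(42)=53174, p(43)=63261, p(44)=75175, p(45)=89134, p(46)=105558, p(47)=124754, p(48)=147273, p(49)=173525, p(50)=204226, p(51)=239943, p(52)=281589, p(53)=329931, p(54)=386155, p(55)=451276, p(56)=526823, p(57)=614154, p(58)=715220, p(59)=831820, p(60)=966467, p(61)=1121505, p(62)=1300156, p(63)=1505499, p(64)=1741630, p(65)=2012558, p(66)=2323520, p(67)=2679689, p(68)=3087735, p(69)=3554345, p(70)=4087968, p(71)=4697205, p(72)=5392783, p(73)=6185689, p(74)=7089500, p(75)=8118264, p(76)=9289091, p(77)=10619863, p(78)=12132164, p(79)=13848650, p(80)=15796476, p(81)=18004327, p(82)=20506255, p(83)=23338469, p(84)=26543660, p(85)=30167357, p(86)=34262962, p(87)=38887673, p(88)=44108109, p(89)=49995925, p(90)=56634173, p(91)=64112359, p(92)=72533807, p(93)=82010177, p(94)=92669720, p(95)=104651419, p(96)=118114304, p(97)=133230930, p(98)=150198136, p(99)=169229875, p(100)=190569292, p(101)=214481126, p(102)=241265379, p(103)=271248950, p(104)=304801365, p(105)=342325709, p(106)=384276336, p(107)=431149389, p(108)=483502844, p(109)=541946240, p(110)=607163746, p(111)=679903203, p(112)=761002156, p(113)=851376628, p(114)=952050665, p(115)=1064144451, p(116)=1188908248, p(117)=1327710076, p(118)=1482074143, p(119)=1653668665, p(120)=1844349560, p(121)=2056148051, p(122)=2291320912, p(123)=2552338241, p(124)=2841940500, p(125)=3163127352, p(126)=3519222692, p(127)=3913864295, p(128)=4351078600, p(129)=4835271870, p(130)=5371315400, p(131)=5964539504, p(132)=6620830889, p(133)=7346629512, p(134)=8149040695, p(135)=9035836076, p(136)=10015581680, p(137)=11097645016, p(138)=12292341831, p(139)=13610949895, p(140)=15065878135, p(141)=16670689208, p(142)=18440293320, p(143)=20390982757, p(144)=22540654445, p(145)=24908858009, p(146)=27517052599, p(147)=30388671978, p(148)=33549419497, p(149)=37027355200, p(150)=40853235313, p(151)=45060624582, p(152)=49686288421, p(153)=54770336324, p(154)=60356673280, p(155)=66493182097, p(156)=73232243759, p(157)=80630964769, p(158)=88751778802, p(159)=97662728555, p(160)=107438159466, p(161)=118159068427, p(162)=129913904637, p(163)=142798995930, p(164)=156919475295, p(165)=172389800255, p(166)=189334822579, p(167)=207890420102, p(168)=228204732751, p(169)=250438925115, p(170)=274768617130, p(171)=301384802048, p(172)=330495499613, p(173)=362326859895.
Final step: p(174) = p(173) + p(172) - p(169) - p(167) + p(162) + p(159) - p(152) - p(148) + p(139) + p(134) - p(123) - p(117) + p(104) + p(97) - p(82) - p(74) + p(57) + p(48) - p(29) - p(19)
= 362326859895 + 330495499613 - 250438925115 - 207890420102 + 129913904637 + 97662728555 - 49686288421 - 33549419497 + 13610949895 + 8149040695 - 2552338241 - 1327710076 + 304801365 + 133230930 - 20506255 - 7089500 + 614154 + 147273 - 4565 - 490
= 397125074750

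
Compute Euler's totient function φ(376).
184

376 = 2^3 × 47
φ(n) = n × ∏(1 - 1/p) for each prime p dividing n
φ(376) = 376 × (1 - 1/2) × (1 - 1/47) = 184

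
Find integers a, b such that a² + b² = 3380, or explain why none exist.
4² + 58² (a=4, b=58)

Factorization: 3380 = 2^2 × 5 × 13^2
By Fermat: n is sum of two squares iff every prime p ≡ 3 (mod 4) appears to even power.
All primes ≡ 3 (mod 4) appear to even power.
Search a = 0, 1, 2, … for 3380 - a² a perfect square: first hit at a = 4: 3380 - 16 = 3364 = 58².
3380 = 4² + 58² = 16 + 3364 ✓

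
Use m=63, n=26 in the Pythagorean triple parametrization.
(3293, 3276, 4645)

Euclid's formula: a = m² - n², b = 2mn, c = m² + n²
m = 63, n = 26
a = 63² - 26² = 3969 - 676 = 3293
b = 2 × 63 × 26 = 3276
c = 63² + 26² = 3969 + 676 = 4645
Verification: 3293² + 3276² = 10843849 + 10732176 = 21576025 = 4645² ✓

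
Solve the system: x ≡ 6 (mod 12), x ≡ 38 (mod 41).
366

Using Chinese Remainder Theorem:
M = 12 × 41 = 492
M1 = 41, M2 = 12
y1 = 41^(-1) mod 12 = 5
y2 = 12^(-1) mod 41 = 24
x = (6×41×5 + 38×12×24) mod 492 = 366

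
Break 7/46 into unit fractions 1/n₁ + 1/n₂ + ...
1/7 + 1/108 + 1/17388

Greedy algorithm:
7/46: ceiling(46/7) = 7, use 1/7
3/322: ceiling(322/3) = 108, use 1/108
1/17388: ceiling(17388/1) = 17388, use 1/17388
Result: 7/46 = 1/7 + 1/108 + 1/17388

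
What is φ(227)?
226

227 = 227
φ(n) = n × ∏(1 - 1/p) for each prime p dividing n
φ(227) = 227 × (1 - 1/227) = 226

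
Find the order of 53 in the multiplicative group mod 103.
102

103 is prime, so ord(53) divides φ(103) = 102.
Divisors of 102: 1, 2, 3, 6, 17, 34, 51, 102.
Repeated squaring: 53^1 ≡ 53, 53^2 ≡ 28, 53^4 ≡ 63, 53^8 ≡ 55, 53^16 ≡ 38, 53^32 ≡ 2, 53^64 ≡ 4 (mod 103).
Test 53^d mod 103 for each divisor d in increasing order:
53^1 ≡ 53
53^2 ≡ 28
53^3 = 53^2·53^1 ≡ 42
53^6 = 53^4·53^2 ≡ 13
53^17 = 53^16·53^1 ≡ 57
53^34 = 53^32·53^2 ≡ 56
53^51 = 53^32·53^16·53^2·53^1 ≡ 102
53^102 = 53^64·53^32·53^4·53^2 ≡ 1  ← first divisor giving 1
The order is 102.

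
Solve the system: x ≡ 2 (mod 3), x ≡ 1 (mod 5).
11

Using Chinese Remainder Theorem:
M = 3 × 5 = 15
M1 = 5, M2 = 3
y1 = 5^(-1) mod 3 = 2
y2 = 3^(-1) mod 5 = 2
x = (2×5×2 + 1×3×2) mod 15 = 11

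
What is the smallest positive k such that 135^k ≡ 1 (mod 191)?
95

191 is prime, so ord(135) divides φ(191) = 190.
Divisors of 190: 1, 2, 5, 10, 19, 38, 95, 190.
Repeated squaring: 135^1 ≡ 135, 135^2 ≡ 80, 135^4 ≡ 97, 135^8 ≡ 50, 135^16 ≡ 17, 135^32 ≡ 98, 135^64 ≡ 54, 135^128 ≡ 51 (mod 191).
Test 135^d mod 191 for each divisor d in increasing order:
135^1 ≡ 135
135^2 ≡ 80
135^5 = 135^4·135^1 ≡ 107
135^10 = 135^8·135^2 ≡ 180
135^19 = 135^16·135^2·135^1 ≡ 49
135^38 = 135^32·135^4·135^2 ≡ 109
135^95 = 135^64·135^16·135^8·135^4·135^2·135^1 ≡ 1  ← first divisor giving 1
The order is 95.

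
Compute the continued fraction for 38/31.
[1; 4, 2, 3]

Euclidean algorithm steps:
38 = 1 × 31 + 7
31 = 4 × 7 + 3
7 = 2 × 3 + 1
3 = 3 × 1 + 0
Continued fraction: [1; 4, 2, 3]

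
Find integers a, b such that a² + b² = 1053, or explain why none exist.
18² + 27² (a=18, b=27)

Factorization: 1053 = 3^4 × 13
By Fermat: n is sum of two squares iff every prime p ≡ 3 (mod 4) appears to even power.
All primes ≡ 3 (mod 4) appear to even power.
Search a = 0, 1, 2, … for 1053 - a² a perfect square: first hit at a = 18: 1053 - 324 = 729 = 27².
1053 = 18² + 27² = 324 + 729 ✓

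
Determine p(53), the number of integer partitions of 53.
329931

p(n) counts ways to write n as a sum of positive integers (order ignored).
Euler's pentagonal recurrence: p(k) = p(k-1) + p(k-2) - p(k-5) - p(k-7) + p(k-12) + p(k-15) - ... (offsets j(3j∓1)/2, signs ++--, p(0)=1, p(<0)=0).
DP table for k = 0..52: p(0)=1, p(1)=1, p(2)=2, p(3)=3, p(4)=5, p(5)=7, p(6)=11, p(7)=15, p(8)=22, p(9)=30, p(10)=42, p(11)=56, p(12)=77, p(13)=101, p(14)=135, p(15)=176, p(16)=231, p(17)=297, p(18)=385, p(19)=490, p(20)=627, p(21)=792, p(22)=1002, p(23)=1255, p(24)=1575, p(25)=1958, p(26)=2436, p(27)=3010, p(28)=3718, p(29)=4565, p(30)=5604, p(31)=6842, p(32)=8349, p(33)=10143, p(34)=12310, p(35)=14883, p(36)=17977, p(37)=21637, p(38)=26015, p(39)=31185, p(40)=37338, p(41)=44583, p(42)=53174, p(43)=63261, p(44)=75175, p(45)=89134, p(46)=105558, p(47)=124754, p(48)=147273, p(49)=173525, p(50)=204226, p(51)=239943, p(52)=281589.
Final step: p(53) = p(52) + p(51) - p(48) - p(46) + p(41) + p(38) - p(31) - p(27) + p(18) + p(13) - p(2)
= 281589 + 239943 - 147273 - 105558 + 44583 + 26015 - 6842 - 3010 + 385 + 101 - 2
= 329931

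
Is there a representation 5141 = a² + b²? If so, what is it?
10² + 71² (a=10, b=71)

Factorization: 5141 = 53 × 97
By Fermat: n is sum of two squares iff every prime p ≡ 3 (mod 4) appears to even power.
All primes ≡ 3 (mod 4) appear to even power.
Search a = 0, 1, 2, … for 5141 - a² a perfect square: first hit at a = 10: 5141 - 100 = 5041 = 71².
5141 = 10² + 71² = 100 + 5041 ✓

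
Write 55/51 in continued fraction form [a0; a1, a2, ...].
[1; 12, 1, 3]

Euclidean algorithm steps:
55 = 1 × 51 + 4
51 = 12 × 4 + 3
4 = 1 × 3 + 1
3 = 3 × 1 + 0
Continued fraction: [1; 12, 1, 3]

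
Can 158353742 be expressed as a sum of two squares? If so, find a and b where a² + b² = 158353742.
Not possible

Factorization: 158353742 = 2 × 17 × 167^3
By Fermat: n is sum of two squares iff every prime p ≡ 3 (mod 4) appears to even power.
Prime(s) ≡ 3 (mod 4) with odd exponent: [(167, 3)]
Therefore 158353742 cannot be expressed as a² + b².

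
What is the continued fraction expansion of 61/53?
[1; 6, 1, 1, 1, 2]

Euclidean algorithm steps:
61 = 1 × 53 + 8
53 = 6 × 8 + 5
8 = 1 × 5 + 3
5 = 1 × 3 + 2
3 = 1 × 2 + 1
2 = 2 × 1 + 0
Continued fraction: [1; 6, 1, 1, 1, 2]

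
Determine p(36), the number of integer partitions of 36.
17977

p(n) counts ways to write n as a sum of positive integers (order ignored).
Euler's pentagonal recurrence: p(k) = p(k-1) + p(k-2) - p(k-5) - p(k-7) + p(k-12) + p(k-15) - ... (offsets j(3j∓1)/2, signs ++--, p(0)=1, p(<0)=0).
DP table for k = 0..35: p(0)=1, p(1)=1, p(2)=2, p(3)=3, p(4)=5, p(5)=7, p(6)=11, p(7)=15, p(8)=22, p(9)=30, p(10)=42, p(11)=56, p(12)=77, p(13)=101, p(14)=135, p(15)=176, p(16)=231, p(17)=297, p(18)=385, p(19)=490, p(20)=627, p(21)=792, p(22)=1002, p(23)=1255, p(24)=1575, p(25)=1958, p(26)=2436, p(27)=3010, p(28)=3718, p(29)=4565, p(30)=5604, p(31)=6842, p(32)=8349, p(33)=10143, p(34)=12310, p(35)=14883.
Final step: p(36) = p(35) + p(34) - p(31) - p(29) + p(24) + p(21) - p(14) - p(10) + p(1)
= 14883 + 12310 - 6842 - 4565 + 1575 + 792 - 135 - 42 + 1
= 17977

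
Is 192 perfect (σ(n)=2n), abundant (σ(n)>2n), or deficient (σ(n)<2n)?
abundant

Proper divisors of 192: sum = 1 + 2 + 3 + 4 + 6 + 8 + 12 + 16 + 24 + 32 + 48 + 64 + 96 = 316
Since 316 > 192, 192 is abundant.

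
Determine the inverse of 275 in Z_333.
155

gcd(275, 333) = 1, so the inverse exists.
Extended Euclidean algorithm on (333, 275):
333 = 1 × 275 + 58  ⟹  58 = (1)·333 + (-1)·275
275 = 4 × 58 + 43  ⟹  43 = (-4)·333 + (5)·275
58 = 1 × 43 + 15  ⟹  15 = (5)·333 + (-6)·275
43 = 2 × 15 + 13  ⟹  13 = (-14)·333 + (17)·275
15 = 1 × 13 + 2  ⟹  2 = (19)·333 + (-23)·275
13 = 6 × 2 + 1  ⟹  1 = (-128)·333 + (155)·275
So (155)·275 ≡ 1 (mod 333), i.e. 275^(-1) ≡ 155 (mod 333).
Check: 275 × 155 = 42625 ≡ 1 (mod 333)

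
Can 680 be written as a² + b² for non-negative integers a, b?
2² + 26² (a=2, b=26)

Factorization: 680 = 2^3 × 5 × 17
By Fermat: n is sum of two squares iff every prime p ≡ 3 (mod 4) appears to even power.
All primes ≡ 3 (mod 4) appear to even power.
Search a = 0, 1, 2, … for 680 - a² a perfect square: first hit at a = 2: 680 - 4 = 676 = 26².
680 = 2² + 26² = 4 + 676 ✓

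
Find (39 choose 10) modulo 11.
0

Using Lucas' theorem:
Write n=39 and k=10 in base 11:
n in base 11: [3, 6]
k in base 11: [0, 10]
C(39,10) mod 11 = ∏ C(n_i, k_i) mod 11
Digit binomials (mod 11): C(3,0) = 1; C(6,10) = 0 (k_i > n_i)
Product: 1 × 0 = 0 ≡ 0 (mod 11)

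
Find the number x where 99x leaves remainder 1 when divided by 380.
119

gcd(99, 380) = 1, so the inverse exists.
Extended Euclidean algorithm on (380, 99):
380 = 3 × 99 + 83  ⟹  83 = (1)·380 + (-3)·99
99 = 1 × 83 + 16  ⟹  16 = (-1)·380 + (4)·99
83 = 5 × 16 + 3  ⟹  3 = (6)·380 + (-23)·99
16 = 5 × 3 + 1  ⟹  1 = (-31)·380 + (119)·99
So (119)·99 ≡ 1 (mod 380), i.e. 99^(-1) ≡ 119 (mod 380).
Check: 99 × 119 = 11781 ≡ 1 (mod 380)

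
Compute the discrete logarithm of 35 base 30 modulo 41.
27

Baby-step giant-step with step n = ⌈√41⌉ = 7.
Baby steps 30^j mod 41 (j:value) for j=0..6: 0:1, 1:30, 2:39, 3:22, 4:4, 5:38, 6:33.
Giant-step multiplier: 30^(-7) ≡ 30^(40-7) = 30^33 ≡ 7 (mod 41).
Giant steps γ_i = 35·7^i mod 41: γ_0=35, γ_1=40, γ_2=34, γ_3=33 (in table at j=6).
x = i·n + j = 3·7 + 6 = 27.
Check: 30^27 ≡ 35 (mod 41).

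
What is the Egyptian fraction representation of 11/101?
1/10 + 1/113 + 1/16305 + 1/372177930

Greedy algorithm:
11/101: ceiling(101/11) = 10, use 1/10
9/1010: ceiling(1010/9) = 113, use 1/113
7/114130: ceiling(114130/7) = 16305, use 1/16305
1/372177930: ceiling(372177930/1) = 372177930, use 1/372177930
Result: 11/101 = 1/10 + 1/113 + 1/16305 + 1/372177930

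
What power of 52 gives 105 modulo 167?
159

Baby-step giant-step with step n = ⌈√167⌉ = 13.
Baby steps 52^j mod 167 (j:value) for j=0..12: 0:1, 1:52, 2:32, 3:161, 4:22, 5:142, 6:36, 7:35, 8:150, 9:118, 10:124, 11:102, 12:127.
Giant-step multiplier: 52^(-13) ≡ 52^(166-13) = 52^153 ≡ 156 (mod 167).
Giant steps γ_i = 105·156^i mod 167: γ_0=105, γ_1=14, γ_2=13, γ_3=24, γ_4=70, γ_5=65, γ_6=120, γ_7=16, γ_8=158, γ_9=99, γ_10=80, γ_11=122, γ_12=161 (in table at j=3).
x = i·n + j = 12·13 + 3 = 159.
Check: 52^159 ≡ 105 (mod 167).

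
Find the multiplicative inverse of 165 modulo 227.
216

gcd(165, 227) = 1, so the inverse exists.
Extended Euclidean algorithm on (227, 165):
227 = 1 × 165 + 62  ⟹  62 = (1)·227 + (-1)·165
165 = 2 × 62 + 41  ⟹  41 = (-2)·227 + (3)·165
62 = 1 × 41 + 21  ⟹  21 = (3)·227 + (-4)·165
41 = 1 × 21 + 20  ⟹  20 = (-5)·227 + (7)·165
21 = 1 × 20 + 1  ⟹  1 = (8)·227 + (-11)·165
So (-11)·165 ≡ 1 (mod 227), i.e. 165^(-1) ≡ -11 ≡ 216 (mod 227).
Check: 165 × 216 = 35640 ≡ 1 (mod 227)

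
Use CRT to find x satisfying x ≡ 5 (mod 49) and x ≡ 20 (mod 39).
1034

Using Chinese Remainder Theorem:
M = 49 × 39 = 1911
M1 = 39, M2 = 49
y1 = 39^(-1) mod 49 = 44
y2 = 49^(-1) mod 39 = 4
x = (5×39×44 + 20×49×4) mod 1911 = 1034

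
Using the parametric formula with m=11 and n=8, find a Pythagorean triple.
(57, 176, 185)

Euclid's formula: a = m² - n², b = 2mn, c = m² + n²
m = 11, n = 8
a = 11² - 8² = 121 - 64 = 57
b = 2 × 11 × 8 = 176
c = 11² + 8² = 121 + 64 = 185
Verification: 57² + 176² = 3249 + 30976 = 34225 = 185² ✓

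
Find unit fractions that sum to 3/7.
1/3 + 1/11 + 1/231

Greedy algorithm:
3/7: ceiling(7/3) = 3, use 1/3
2/21: ceiling(21/2) = 11, use 1/11
1/231: ceiling(231/1) = 231, use 1/231
Result: 3/7 = 1/3 + 1/11 + 1/231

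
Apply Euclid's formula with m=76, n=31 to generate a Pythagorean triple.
(4815, 4712, 6737)

Euclid's formula: a = m² - n², b = 2mn, c = m² + n²
m = 76, n = 31
a = 76² - 31² = 5776 - 961 = 4815
b = 2 × 76 × 31 = 4712
c = 76² + 31² = 5776 + 961 = 6737
Verification: 4815² + 4712² = 23184225 + 22202944 = 45387169 = 6737² ✓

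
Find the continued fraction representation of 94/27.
[3; 2, 13]

Euclidean algorithm steps:
94 = 3 × 27 + 13
27 = 2 × 13 + 1
13 = 13 × 1 + 0
Continued fraction: [3; 2, 13]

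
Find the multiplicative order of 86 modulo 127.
126

127 is prime, so ord(86) divides φ(127) = 126.
Divisors of 126: 1, 2, 3, 6, 7, 9, 14, 18, 21, 42, 63, 126.
Repeated squaring: 86^1 ≡ 86, 86^2 ≡ 30, 86^4 ≡ 11, 86^8 ≡ 121, 86^16 ≡ 36, 86^32 ≡ 26, 86^64 ≡ 41 (mod 127).
Test 86^d mod 127 for each divisor d in increasing order:
86^1 ≡ 86
86^2 ≡ 30
86^3 = 86^2·86^1 ≡ 40
86^6 = 86^4·86^2 ≡ 76
86^7 = 86^4·86^2·86^1 ≡ 59
86^9 = 86^8·86^1 ≡ 119
86^14 = 86^8·86^4·86^2 ≡ 52
86^18 = 86^16·86^2 ≡ 64
86^21 = 86^16·86^4·86^1 ≡ 20
86^42 = 86^32·86^8·86^2 ≡ 19
86^63 = 86^32·86^16·86^8·86^4·86^2·86^1 ≡ 126
86^126 = 86^64·86^32·86^16·86^8·86^4·86^2 ≡ 1  ← first divisor giving 1
The order is 126.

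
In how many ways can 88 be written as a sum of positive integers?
44108109

p(n) counts ways to write n as a sum of positive integers (order ignored).
Euler's pentagonal recurrence: p(k) = p(k-1) + p(k-2) - p(k-5) - p(k-7) + p(k-12) + p(k-15) - ... (offsets j(3j∓1)/2, signs ++--, p(0)=1, p(<0)=0).
DP table for k = 0..87: p(0)=1, p(1)=1, p(2)=2, p(3)=3, p(4)=5, p(5)=7, p(6)=11, p(7)=15, p(8)=22, p(9)=30, p(10)=42, p(11)=56, p(12)=77, p(13)=101, p(14)=135, p(15)=176, p(16)=231, p(17)=297, p(18)=385, p(19)=490, p(20)=627, p(21)=792, p(22)=1002, p(23)=1255, p(24)=1575, p(25)=1958, p(26)=2436, p(27)=3010, p(28)=3718, p(29)=4565, p(30)=5604, p(31)=6842, p(32)=8349, p(33)=10143, p(34)=12310, p(35)=14883, p(36)=17977, p(37)=21637, p(38)=26015, p(39)=31185, p(40)=37338, p(41)=44583, p(42)=53174, p(43)=63261, p(44)=75175, p(45)=89134, p(46)=105558, p(47)=124754, p(48)=147273, p(49)=173525, p(50)=204226, p(51)=239943, p(52)=281589, p(53)=329931, p(54)=386155, p(55)=451276, p(56)=526823, p(57)=614154, p(58)=715220, p(59)=831820, p(60)=966467, p(61)=1121505, p(62)=1300156, p(63)=1505499, p(64)=1741630, p(65)=2012558, p(66)=2323520, p(67)=2679689, p(68)=3087735, p(69)=3554345, p(70)=4087968, p(71)=4697205, p(72)=5392783, p(73)=6185689, p(74)=7089500, p(75)=8118264, p(76)=9289091, p(77)=10619863, p(78)=12132164, p(79)=13848650, p(80)=15796476, p(81)=18004327, p(82)=20506255, p(83)=23338469, p(84)=26543660, p(85)=30167357, p(86)=34262962, p(87)=38887673.
Final step: p(88) = p(87) + p(86) - p(83) - p(81) + p(76) + p(73) - p(66) - p(62) + p(53) + p(48) - p(37) - p(31) + p(18) + p(11)
= 38887673 + 34262962 - 23338469 - 18004327 + 9289091 + 6185689 - 2323520 - 1300156 + 329931 + 147273 - 21637 - 6842 + 385 + 56
= 44108109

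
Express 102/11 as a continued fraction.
[9; 3, 1, 2]

Euclidean algorithm steps:
102 = 9 × 11 + 3
11 = 3 × 3 + 2
3 = 1 × 2 + 1
2 = 2 × 1 + 0
Continued fraction: [9; 3, 1, 2]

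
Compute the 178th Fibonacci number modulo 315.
64

Matrix identity: Q^n = [[F_(n+1), F_n], [F_n, F_(n-1)]] with Q = [[1,1],[1,0]].
n = 178 = 10110010₂. Square-and-multiply, entries mod 315:
Q^1 = [[1,1],[1,0]]
Q^2 = (Q^1)² = [[2,1],[1,1]]
Q^5 = (Q^2)²·Q = [[8,5],[5,3]]
Q^11 = (Q^5)²·Q = [[144,89],[89,55]]
Q^22 = (Q^11)² = [[307,71],[71,236]]
Q^44 = (Q^22)² = [[65,123],[123,257]]
Q^89 = (Q^44)²·Q = [[55,139],[139,231]]
Q^178 = (Q^89)² = [[296,64],[64,232]]
F_178 mod 315 = Q^178[0][1] = 64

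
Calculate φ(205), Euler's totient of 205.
160

205 = 5 × 41
φ(n) = n × ∏(1 - 1/p) for each prime p dividing n
φ(205) = 205 × (1 - 1/5) × (1 - 1/41) = 160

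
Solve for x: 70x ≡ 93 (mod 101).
x ≡ 98 (mod 101)

gcd(70, 101) = 1, which divides 93, so solutions exist.
Find 70^(-1) mod 101 by the extended Euclidean algorithm:
101 = 1 × 70 + 31  ⟹  31 = (1)·101 + (-1)·70
70 = 2 × 31 + 8  ⟹  8 = (-2)·101 + (3)·70
31 = 3 × 8 + 7  ⟹  7 = (7)·101 + (-10)·70
8 = 1 × 7 + 1  ⟹  1 = (-9)·101 + (13)·70
So (13)·70 ≡ 1 (mod 101), i.e. 70^(-1) ≡ 13 (mod 101).
x ≡ 13 × 93 = 1209 ≡ 98 (mod 101).
Check: 70 × 98 = 6860 ≡ 93 (mod 101).
Unique solution: x ≡ 98 (mod 101)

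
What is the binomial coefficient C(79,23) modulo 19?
0

Using Lucas' theorem:
Write n=79 and k=23 in base 19:
n in base 19: [4, 3]
k in base 19: [1, 4]
C(79,23) mod 19 = ∏ C(n_i, k_i) mod 19
Digit binomials (mod 19): C(4,1) = 4; C(3,4) = 0 (k_i > n_i)
Product: 4 × 0 = 0 ≡ 0 (mod 19)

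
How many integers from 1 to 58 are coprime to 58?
28

58 = 2 × 29
φ(n) = n × ∏(1 - 1/p) for each prime p dividing n
φ(58) = 58 × (1 - 1/2) × (1 - 1/29) = 28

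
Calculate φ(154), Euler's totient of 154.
60

154 = 2 × 7 × 11
φ(n) = n × ∏(1 - 1/p) for each prime p dividing n
φ(154) = 154 × (1 - 1/2) × (1 - 1/7) × (1 - 1/11) = 60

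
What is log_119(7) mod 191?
19

Baby-step giant-step with step n = ⌈√191⌉ = 14.
Baby steps 119^j mod 191 (j:value) for j=0..13: 0:1, 1:119, 2:27, 3:157, 4:156, 5:37, 6:10, 7:44, 8:79, 9:42, 10:32, 11:179, 12:100, 13:58.
Giant-step multiplier: 119^(-14) ≡ 119^(190-14) = 119^176 ≡ 169 (mod 191).
Giant steps γ_i = 7·169^i mod 191: γ_0=7, γ_1=37 (in table at j=5).
x = i·n + j = 1·14 + 5 = 19.
Check: 119^19 ≡ 7 (mod 191).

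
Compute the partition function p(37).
21637

p(n) counts ways to write n as a sum of positive integers (order ignored).
Euler's pentagonal recurrence: p(k) = p(k-1) + p(k-2) - p(k-5) - p(k-7) + p(k-12) + p(k-15) - ... (offsets j(3j∓1)/2, signs ++--, p(0)=1, p(<0)=0).
DP table for k = 0..36: p(0)=1, p(1)=1, p(2)=2, p(3)=3, p(4)=5, p(5)=7, p(6)=11, p(7)=15, p(8)=22, p(9)=30, p(10)=42, p(11)=56, p(12)=77, p(13)=101, p(14)=135, p(15)=176, p(16)=231, p(17)=297, p(18)=385, p(19)=490, p(20)=627, p(21)=792, p(22)=1002, p(23)=1255, p(24)=1575, p(25)=1958, p(26)=2436, p(27)=3010, p(28)=3718, p(29)=4565, p(30)=5604, p(31)=6842, p(32)=8349, p(33)=10143, p(34)=12310, p(35)=14883, p(36)=17977.
Final step: p(37) = p(36) + p(35) - p(32) - p(30) + p(25) + p(22) - p(15) - p(11) + p(2)
= 17977 + 14883 - 8349 - 5604 + 1958 + 1002 - 176 - 56 + 2
= 21637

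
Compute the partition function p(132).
6620830889

p(n) counts ways to write n as a sum of positive integers (order ignored).
Euler's pentagonal recurrence: p(k) = p(k-1) + p(k-2) - p(k-5) - p(k-7) + p(k-12) + p(k-15) - ... (offsets j(3j∓1)/2, signs ++--, p(0)=1, p(<0)=0).
DP table for k = 0..131: p(0)=1, p(1)=1, p(2)=2, p(3)=3, p(4)=5, p(5)=7, p(6)=11, p(7)=15, p(8)=22, p(9)=30, p(10)=42, p(11)=56, p(12)=77, p(13)=101, p(14)=135, p(15)=176, p(16)=231, p(17)=297, p(18)=385, p(19)=490, p(20)=627, p(21)=792, p(22)=1002, p(23)=1255, p(24)=1575, p(25)=1958, p(26)=2436, p(27)=3010, p(28)=3718, p(29)=4565, p(30)=5604, p(31)=6842, p(32)=8349, p(33)=10143, p(34)=12310, p(35)=14883, p(36)=17977, p(37)=21637, p(38)=26015, p(39)=31185, p(40)=37338, p(41)=44583, p(42)=53174, p(43)=63261, p(44)=75175, p(45)=89134, p(46)=105558, p(47)=124754, p(48)=147273, p(49)=173525, p(50)=204226, p(51)=239943, p(52)=281589, p(53)=329931, p(54)=386155, p(55)=451276, p(56)=526823, p(57)=614154, p(58)=715220, p(59)=831820, p(60)=966467, p(61)=1121505, p(62)=1300156, p(63)=1505499, p(64)=1741630, p(65)=2012558, p(66)=2323520, p(67)=2679689, p(68)=3087735, p(69)=3554345, p(70)=4087968, p(71)=4697205, p(72)=5392783, p(73)=6185689, p(74)=7089500, p(75)=8118264, p(76)=9289091, p(77)=10619863, p(78)=12132164, p(79)=13848650, p(80)=15796476, p(81)=18004327, p(82)=20506255, p(83)=23338469, p(84)=26543660, p(85)=30167357, p(86)=34262962, p(87)=38887673, p(88)=44108109, p(89)=49995925, p(90)=56634173, p(91)=64112359, p(92)=72533807, p(93)=82010177, p(94)=92669720, p(95)=104651419, p(96)=118114304, p(97)=133230930, p(98)=150198136, p(99)=169229875, p(100)=190569292, p(101)=214481126, p(102)=241265379, p(103)=271248950, p(104)=304801365, p(105)=342325709, p(106)=384276336, p(107)=431149389, p(108)=483502844, p(109)=541946240, p(110)=607163746, p(111)=679903203, p(112)=761002156, p(113)=851376628, p(114)=952050665, p(115)=1064144451, p(116)=1188908248, p(117)=1327710076, p(118)=1482074143, p(119)=1653668665, p(120)=1844349560, p(121)=2056148051, p(122)=2291320912, p(123)=2552338241, p(124)=2841940500, p(125)=3163127352, p(126)=3519222692, p(127)=3913864295, p(128)=4351078600, p(129)=4835271870, p(130)=5371315400, p(131)=5964539504.
Final step: p(132) = p(131) + p(130) - p(127) - p(125) + p(120) + p(117) - p(110) - p(106) + p(97) + p(92) - p(81) - p(75) + p(62) + p(55) - p(40) - p(32) + p(15) + p(6)
= 5964539504 + 5371315400 - 3913864295 - 3163127352 + 1844349560 + 1327710076 - 607163746 - 384276336 + 133230930 + 72533807 - 18004327 - 8118264 + 1300156 + 451276 - 37338 - 8349 + 176 + 11
= 6620830889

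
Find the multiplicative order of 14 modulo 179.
89

179 is prime, so ord(14) divides φ(179) = 178.
Divisors of 178: 1, 2, 89, 178.
Repeated squaring: 14^1 ≡ 14, 14^2 ≡ 17, 14^4 ≡ 110, 14^8 ≡ 107, 14^16 ≡ 172, 14^32 ≡ 49, 14^64 ≡ 74, 14^128 ≡ 106 (mod 179).
Test 14^d mod 179 for each divisor d in increasing order:
14^1 ≡ 14
14^2 ≡ 17
14^89 = 14^64·14^16·14^8·14^1 ≡ 1  ← first divisor giving 1
The order is 89.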